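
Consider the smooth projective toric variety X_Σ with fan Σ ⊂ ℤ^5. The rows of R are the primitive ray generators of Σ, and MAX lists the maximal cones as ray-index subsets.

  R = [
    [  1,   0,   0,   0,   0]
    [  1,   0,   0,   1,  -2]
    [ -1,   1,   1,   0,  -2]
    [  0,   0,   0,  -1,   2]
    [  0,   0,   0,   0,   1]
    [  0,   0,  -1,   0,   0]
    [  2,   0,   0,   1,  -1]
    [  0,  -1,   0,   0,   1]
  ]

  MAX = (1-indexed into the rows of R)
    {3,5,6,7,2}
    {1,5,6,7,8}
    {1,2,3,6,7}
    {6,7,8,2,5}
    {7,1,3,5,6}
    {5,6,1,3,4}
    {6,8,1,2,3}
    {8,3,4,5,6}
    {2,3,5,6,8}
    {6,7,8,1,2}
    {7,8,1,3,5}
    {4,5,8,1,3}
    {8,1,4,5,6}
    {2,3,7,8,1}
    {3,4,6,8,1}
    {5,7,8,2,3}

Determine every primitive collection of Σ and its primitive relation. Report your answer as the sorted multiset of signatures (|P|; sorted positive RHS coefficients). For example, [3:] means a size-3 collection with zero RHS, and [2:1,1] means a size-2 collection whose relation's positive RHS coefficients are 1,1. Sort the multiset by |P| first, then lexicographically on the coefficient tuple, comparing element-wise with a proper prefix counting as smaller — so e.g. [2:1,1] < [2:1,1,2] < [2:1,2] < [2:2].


The 5 primitive collections of Σ (r=8, n=5):

  • {2,4}:  v_{2} + v_{4} = v_{1}  ⇒ sig = [2:1]
  • {4,7}:  v_{4} + v_{7} = 2·v_{1} + v_{5}  ⇒ sig = [2:1,2]
  • {1,2,5}:  v_{1} + v_{2} + v_{5} = v_{7}  ⇒ sig = [3:1]
  • {3,6,7,8}:  v_{3} + v_{6} + v_{7} + v_{8} = v_{2}  ⇒ sig = [4:1]
  • {1,3,5,6,8}:  v_{1} + v_{3} + v_{5} + v_{6} + v_{8} = 0  ⇒ sig = [5:]

Sorted signature multiset PRS(X):
[[2:1], [2:1,2], [3:1], [4:1], [5:]]


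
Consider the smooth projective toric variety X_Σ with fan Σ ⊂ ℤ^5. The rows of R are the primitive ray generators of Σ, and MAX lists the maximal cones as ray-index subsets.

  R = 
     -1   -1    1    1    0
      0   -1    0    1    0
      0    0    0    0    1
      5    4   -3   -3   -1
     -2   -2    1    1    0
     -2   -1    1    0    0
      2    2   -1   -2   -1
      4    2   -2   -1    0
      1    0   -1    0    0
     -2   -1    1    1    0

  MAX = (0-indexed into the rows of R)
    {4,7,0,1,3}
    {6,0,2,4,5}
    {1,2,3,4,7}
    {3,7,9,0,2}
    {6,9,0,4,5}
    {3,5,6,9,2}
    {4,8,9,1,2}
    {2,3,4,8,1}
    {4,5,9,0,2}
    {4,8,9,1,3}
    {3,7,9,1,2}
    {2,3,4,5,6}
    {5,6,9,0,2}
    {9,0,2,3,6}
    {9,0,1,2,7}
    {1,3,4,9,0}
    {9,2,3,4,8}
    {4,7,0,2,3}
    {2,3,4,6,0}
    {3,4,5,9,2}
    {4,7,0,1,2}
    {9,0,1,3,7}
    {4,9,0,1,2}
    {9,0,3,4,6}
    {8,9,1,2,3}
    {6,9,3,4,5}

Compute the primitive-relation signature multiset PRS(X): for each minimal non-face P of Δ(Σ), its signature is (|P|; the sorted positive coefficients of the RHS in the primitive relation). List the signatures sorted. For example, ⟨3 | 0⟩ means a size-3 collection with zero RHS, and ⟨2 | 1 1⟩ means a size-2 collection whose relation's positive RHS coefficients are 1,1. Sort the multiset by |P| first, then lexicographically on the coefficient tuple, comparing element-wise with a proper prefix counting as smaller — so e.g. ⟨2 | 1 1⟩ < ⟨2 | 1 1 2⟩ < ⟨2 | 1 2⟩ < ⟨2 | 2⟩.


|primitive collections| = 14. Relations:

  P = {0,8}:  v_{0} + v_{8} = v_{1}  ⟹  sig = ⟨2 | 1⟩
  P = {1,5}:  v_{1} + v_{5} = v_{4}  ⟹  sig = ⟨2 | 1⟩
  P = {6,8}:  v_{6} + v_{8} = v_{3} + v_{4}  ⟹  sig = ⟨2 | 1 1⟩
  P = {1,6}:  v_{1} + v_{6} = v_{0} + v_{3} + v_{4}  ⟹  sig = ⟨2 | 1 1 1⟩
  P = {5,7}:  v_{5} + v_{7} = v_{0} + v_{2} + v_{3} + v_{4}  ⟹  sig = ⟨2 | 1 1 1 1⟩
  P = {5,8}:  v_{5} + v_{8} = v_{2} + v_{3} + 2·v_{4} + v_{9}  ⟹  sig = ⟨2 | 1 1 1 2⟩
  P = {7,8}:  v_{7} + v_{8} = 2·v_{1} + v_{2} + v_{3}  ⟹  sig = ⟨2 | 1 1 2⟩
  P = {6,7}:  v_{6} + v_{7} = 2·v_{0} + v_{2} + 2·v_{3} + v_{4}  ⟹  sig = ⟨2 | 1 1 2 2⟩
  P = {0,3,5}:  v_{0} + v_{3} + v_{5} = v_{6}  ⟹  sig = ⟨3 | 1⟩
  P = {4,7,9}:  v_{4} + v_{7} + v_{9} = v_{1}  ⟹  sig = ⟨3 | 1⟩
  P = {0,1,2,3}:  v_{0} + v_{1} + v_{2} + v_{3} = v_{7}  ⟹  sig = ⟨4 | 1⟩
  P = {2,4,6,9}:  v_{2} + v_{4} + v_{6} + v_{9} = v_{5}  ⟹  sig = ⟨4 | 1⟩
  P = {0,2,3,4,9}:  v_{0} + v_{2} + v_{3} + v_{4} + v_{9} = 0  ⟹  sig = ⟨5 | 0⟩
  P = {1,2,3,4,9}:  v_{1} + v_{2} + v_{3} + v_{4} + v_{9} = v_{8}  ⟹  sig = ⟨5 | 1⟩

so the primitive-relation signature multiset is
{ ⟨2 | 1⟩ ×2,  ⟨2 | 1 1⟩,  ⟨2 | 1 1 1⟩,  ⟨2 | 1 1 1 1⟩,  ⟨2 | 1 1 1 2⟩,  ⟨2 | 1 1 2⟩,  ⟨2 | 1 1 2 2⟩,  ⟨3 | 1⟩ ×2,  ⟨4 | 1⟩ ×2,  ⟨5 | 0⟩,  ⟨5 | 1⟩ }


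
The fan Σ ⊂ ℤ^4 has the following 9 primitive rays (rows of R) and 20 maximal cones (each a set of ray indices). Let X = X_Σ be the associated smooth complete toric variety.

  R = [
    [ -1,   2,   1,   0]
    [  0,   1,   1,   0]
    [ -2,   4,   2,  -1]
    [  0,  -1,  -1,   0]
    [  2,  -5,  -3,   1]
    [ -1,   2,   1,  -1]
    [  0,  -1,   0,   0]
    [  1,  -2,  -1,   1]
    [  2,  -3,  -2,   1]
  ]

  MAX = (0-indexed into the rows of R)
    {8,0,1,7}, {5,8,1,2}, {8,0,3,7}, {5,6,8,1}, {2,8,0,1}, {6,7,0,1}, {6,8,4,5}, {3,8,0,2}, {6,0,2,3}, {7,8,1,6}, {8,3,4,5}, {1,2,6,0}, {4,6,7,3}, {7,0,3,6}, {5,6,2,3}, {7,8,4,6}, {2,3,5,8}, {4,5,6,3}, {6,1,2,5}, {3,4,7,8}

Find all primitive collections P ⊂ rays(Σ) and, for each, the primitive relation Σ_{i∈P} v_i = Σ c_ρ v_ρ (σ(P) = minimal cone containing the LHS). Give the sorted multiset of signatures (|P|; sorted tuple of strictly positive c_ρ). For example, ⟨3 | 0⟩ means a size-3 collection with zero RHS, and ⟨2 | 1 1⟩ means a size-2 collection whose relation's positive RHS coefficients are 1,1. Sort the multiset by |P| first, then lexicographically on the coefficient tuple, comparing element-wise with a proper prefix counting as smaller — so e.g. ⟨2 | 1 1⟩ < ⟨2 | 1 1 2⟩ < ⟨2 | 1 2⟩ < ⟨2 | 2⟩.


Σ has 10 primitive collections:

  P={1,3}:  v_{1} + v_{3} = 0  ⟹  sig = ⟨2 | 0⟩
  P={5,7}:  v_{5} + v_{7} = 0  ⟹  sig = ⟨2 | 0⟩
  P={0,5}:  v_{0} + v_{5} = v_{2}  ⟹  sig = ⟨2 | 1⟩
  P={2,4}:  v_{2} + v_{4} = v_{3}  ⟹  sig = ⟨2 | 1⟩
  P={2,7}:  v_{2} + v_{7} = v_{0}  ⟹  sig = ⟨2 | 1⟩
  P={0,4}:  v_{0} + v_{4} = v_{3} + v_{7}  ⟹  sig = ⟨2 | 1 1⟩
  P={1,4}:  v_{1} + v_{4} = v_{6} + v_{8}  ⟹  sig = ⟨2 | 1 1⟩
  P={2,6,8}:  v_{2} + v_{6} + v_{8} = 0  ⟹  sig = ⟨3 | 0⟩
  P={0,6,8}:  v_{0} + v_{6} + v_{8} = v_{7}  ⟹  sig = ⟨3 | 1⟩
  P={3,6,8}:  v_{3} + v_{6} + v_{8} = v_{4}  ⟹  sig = ⟨3 | 1⟩

Signatures (|P|; sorted positive RHS coefficients), sorted:
{ ⟨2 | 0⟩ ×2,  ⟨2 | 1⟩ ×3,  ⟨2 | 1 1⟩ ×2,  ⟨3 | 0⟩,  ⟨3 | 1⟩ ×2 }


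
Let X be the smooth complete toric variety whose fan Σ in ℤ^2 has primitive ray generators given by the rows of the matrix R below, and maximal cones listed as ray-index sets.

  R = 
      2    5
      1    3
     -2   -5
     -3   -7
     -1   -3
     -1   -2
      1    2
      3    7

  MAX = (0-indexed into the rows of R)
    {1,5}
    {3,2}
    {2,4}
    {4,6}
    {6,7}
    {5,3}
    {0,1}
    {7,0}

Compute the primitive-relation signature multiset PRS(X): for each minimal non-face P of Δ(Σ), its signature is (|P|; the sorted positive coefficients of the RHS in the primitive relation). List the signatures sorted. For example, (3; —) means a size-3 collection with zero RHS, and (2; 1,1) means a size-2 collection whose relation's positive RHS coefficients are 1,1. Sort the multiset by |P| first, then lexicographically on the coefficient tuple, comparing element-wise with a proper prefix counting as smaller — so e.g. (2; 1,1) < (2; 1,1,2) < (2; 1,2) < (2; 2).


Minimal non-faces — 20 found among 8 rays, 8 max cones:

  • {0,2}:  v_{0} + v_{2} = 0  →  sig = (2; —)
  • {1,4}:  v_{1} + v_{4} = 0  →  sig = (2; —)
  • {3,7}:  v_{3} + v_{7} = 0  →  sig = (2; —)
  • {5,6}:  v_{5} + v_{6} = 0  →  sig = (2; —)
  • {0,3}:  v_{0} + v_{3} = v_{5}  →  sig = (2; 1)
  • {0,4}:  v_{0} + v_{4} = v_{6}  →  sig = (2; 1)
  • {0,5}:  v_{0} + v_{5} = v_{1}  →  sig = (2; 1)
  • {0,6}:  v_{0} + v_{6} = v_{7}  →  sig = (2; 1)
  • {1,2}:  v_{1} + v_{2} = v_{5}  →  sig = (2; 1)
  • {1,6}:  v_{1} + v_{6} = v_{0}  →  sig = (2; 1)
  • {2,5}:  v_{2} + v_{5} = v_{3}  →  sig = (2; 1)
  • {2,6}:  v_{2} + v_{6} = v_{4}  →  sig = (2; 1)
  • {2,7}:  v_{2} + v_{7} = v_{6}  →  sig = (2; 1)
  • {3,6}:  v_{3} + v_{6} = v_{2}  →  sig = (2; 1)
  • {4,5}:  v_{4} + v_{5} = v_{2}  →  sig = (2; 1)
  • {5,7}:  v_{5} + v_{7} = v_{0}  →  sig = (2; 1)
  • {1,3}:  v_{1} + v_{3} = 2·v_{5}  →  sig = (2; 2)
  • {1,7}:  v_{1} + v_{7} = 2·v_{0}  →  sig = (2; 2)
  • {3,4}:  v_{3} + v_{4} = 2·v_{2}  →  sig = (2; 2)
  • {4,7}:  v_{4} + v_{7} = 2·v_{6}  →  sig = (2; 2)

Sorted signature multiset PRS(X):
    (2; —)
    (2; —)
    (2; —)
    (2; —)
    (2; 1)
    (2; 1)
    (2; 1)
    (2; 1)
    (2; 1)
    (2; 1)
    (2; 1)
    (2; 1)
    (2; 1)
    (2; 1)
    (2; 1)
    (2; 1)
    (2; 2)
    (2; 2)
    (2; 2)
    (2; 2)


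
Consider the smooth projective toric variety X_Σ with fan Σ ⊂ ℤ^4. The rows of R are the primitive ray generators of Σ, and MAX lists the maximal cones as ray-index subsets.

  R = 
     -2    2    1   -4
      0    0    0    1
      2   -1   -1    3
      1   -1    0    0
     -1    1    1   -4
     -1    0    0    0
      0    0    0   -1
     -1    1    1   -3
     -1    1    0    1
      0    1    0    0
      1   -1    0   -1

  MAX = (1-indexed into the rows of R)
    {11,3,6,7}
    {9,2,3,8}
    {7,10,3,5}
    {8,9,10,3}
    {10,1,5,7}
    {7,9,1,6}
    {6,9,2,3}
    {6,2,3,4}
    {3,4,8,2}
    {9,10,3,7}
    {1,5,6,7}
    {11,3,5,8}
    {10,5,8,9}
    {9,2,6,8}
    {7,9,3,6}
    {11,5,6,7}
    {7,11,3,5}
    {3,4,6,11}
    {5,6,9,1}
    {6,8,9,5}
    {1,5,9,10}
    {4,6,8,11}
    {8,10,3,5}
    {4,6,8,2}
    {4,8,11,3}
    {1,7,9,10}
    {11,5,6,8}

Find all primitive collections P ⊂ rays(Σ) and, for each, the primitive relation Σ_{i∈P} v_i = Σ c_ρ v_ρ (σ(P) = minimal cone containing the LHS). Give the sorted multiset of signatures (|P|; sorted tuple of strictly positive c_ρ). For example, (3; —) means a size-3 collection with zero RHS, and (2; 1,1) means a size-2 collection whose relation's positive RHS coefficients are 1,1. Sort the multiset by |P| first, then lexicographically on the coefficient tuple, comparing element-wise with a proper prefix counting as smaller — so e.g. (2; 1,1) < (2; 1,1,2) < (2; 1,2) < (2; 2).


Primitive collections (21):

  P = {2,7}:  v_{2} + v_{7} = 0  so sig = (2; —)
  P = {9,11}:  v_{9} + v_{11} = 0  so sig = (2; —)
  P = {1,4}:  v_{1} + v_{4} = v_{5}  so sig = (2; 1)
  P = {2,5}:  v_{2} + v_{5} = v_{8}  so sig = (2; 1)
  P = {2,11}:  v_{2} + v_{11} = v_{4}  so sig = (2; 1)
  P = {4,7}:  v_{4} + v_{7} = v_{11}  so sig = (2; 1)
  P = {4,9}:  v_{4} + v_{9} = v_{2}  so sig = (2; 1)
  P = {7,8}:  v_{7} + v_{8} = v_{5}  so sig = (2; 1)
  P = {1,2}:  v_{1} + v_{2} = v_{5} + v_{9}  so sig = (2; 1,1)
  P = {1,3}:  v_{1} + v_{3} = v_{7} + v_{10}  so sig = (2; 1,1)
  P = {1,11}:  v_{1} + v_{11} = v_{5} + v_{7}  so sig = (2; 1,1)
  P = {4,5}:  v_{4} + v_{5} = v_{8} + v_{11}  so sig = (2; 1,1)
  P = {4,10}:  v_{4} + v_{10} = v_{3} + v_{8}  so sig = (2; 1,1)
  P = {6,10}:  v_{6} + v_{10} = v_{7} + v_{9}  so sig = (2; 1,1)
  P = {10,11}:  v_{10} + v_{11} = v_{3} + v_{5}  so sig = (2; 1,1)
  P = {2,10}:  v_{2} + v_{10} = v_{3} + v_{8} + v_{9}  so sig = (2; 1,1,1)
  P = {1,8}:  v_{1} + v_{8} = 2·v_{5} + v_{9}  so sig = (2; 1,2)
  P = {3,6,8}:  v_{3} + v_{6} + v_{8} = 0  so sig = (3; —)
  P = {3,5,6}:  v_{3} + v_{5} + v_{6} = v_{7}  so sig = (3; 1)
  P = {3,5,9}:  v_{3} + v_{5} + v_{9} = v_{10}  so sig = (3; 1)
  P = {5,7,9}:  v_{5} + v_{7} + v_{9} = v_{1}  so sig = (3; 1)

Sorted signature multiset PRS(X):
{ (2; —) ×2,  (2; 1) ×6,  (2; 1,1) ×7,  (2; 1,1,1),  (2; 1,2),  (3; —),  (3; 1) ×3 }


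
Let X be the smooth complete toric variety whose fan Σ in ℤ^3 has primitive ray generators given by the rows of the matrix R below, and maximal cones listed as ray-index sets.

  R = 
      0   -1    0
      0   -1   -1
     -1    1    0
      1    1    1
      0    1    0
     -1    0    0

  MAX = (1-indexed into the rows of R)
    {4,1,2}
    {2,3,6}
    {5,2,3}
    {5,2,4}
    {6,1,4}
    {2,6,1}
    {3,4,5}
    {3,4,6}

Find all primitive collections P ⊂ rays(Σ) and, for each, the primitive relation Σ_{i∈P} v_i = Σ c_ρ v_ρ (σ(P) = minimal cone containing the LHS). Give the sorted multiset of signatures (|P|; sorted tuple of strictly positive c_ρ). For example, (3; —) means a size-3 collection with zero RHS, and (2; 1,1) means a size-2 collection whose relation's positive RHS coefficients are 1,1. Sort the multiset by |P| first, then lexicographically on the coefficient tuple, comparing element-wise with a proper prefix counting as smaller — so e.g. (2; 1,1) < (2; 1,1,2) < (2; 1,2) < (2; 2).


Minimal non-faces — 5 found among 6 rays, 8 max cones:

  • {1,5}:  v_{1} + v_{5} = 0 — sig = (2; —)
  • {1,3}:  v_{1} + v_{3} = v_{6} — sig = (2; 1)
  • {5,6}:  v_{5} + v_{6} = v_{3} — sig = (2; 1)
  • {2,4,6}:  v_{2} + v_{4} + v_{6} = 0 — sig = (3; —)
  • {2,3,4}:  v_{2} + v_{3} + v_{4} = v_{5} — sig = (3; 1)

Hence PRS(X_Σ) =
[(2; —), (2; 1), (2; 1), (3; —), (3; 1)]


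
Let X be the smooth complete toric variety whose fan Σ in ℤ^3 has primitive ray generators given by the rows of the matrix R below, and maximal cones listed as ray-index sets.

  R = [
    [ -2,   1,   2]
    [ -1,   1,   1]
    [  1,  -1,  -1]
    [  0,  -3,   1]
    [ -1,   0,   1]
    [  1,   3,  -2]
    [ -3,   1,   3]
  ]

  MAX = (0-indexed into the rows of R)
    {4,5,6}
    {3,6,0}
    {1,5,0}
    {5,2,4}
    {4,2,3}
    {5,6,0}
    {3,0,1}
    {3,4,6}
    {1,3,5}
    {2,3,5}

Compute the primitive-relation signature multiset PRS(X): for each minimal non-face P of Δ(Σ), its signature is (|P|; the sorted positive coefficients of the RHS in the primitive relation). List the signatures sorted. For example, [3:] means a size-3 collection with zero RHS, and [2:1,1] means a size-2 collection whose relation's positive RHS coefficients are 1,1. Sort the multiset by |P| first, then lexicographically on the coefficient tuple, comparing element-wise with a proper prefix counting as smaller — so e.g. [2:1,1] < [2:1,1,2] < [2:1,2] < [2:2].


9 collections generate NE(X_Σ); each relation:

  • {1,2}:  v_{1} + v_{2} = 0  ⟹  sig = [2:]
  • {0,2}:  v_{0} + v_{2} = v_{4}  ⟹  sig = [2:1]
  • {0,4}:  v_{0} + v_{4} = v_{6}  ⟹  sig = [2:1]
  • {1,4}:  v_{1} + v_{4} = v_{0}  ⟹  sig = [2:1]
  • {1,6}:  v_{1} + v_{6} = 2·v_{0}  ⟹  sig = [2:2]
  • {2,6}:  v_{2} + v_{6} = 2·v_{4}  ⟹  sig = [2:2]
  • {3,4,5}:  v_{3} + v_{4} + v_{5} = 0  ⟹  sig = [3:]
  • {0,3,5}:  v_{0} + v_{3} + v_{5} = v_{1}  ⟹  sig = [3:1]
  • {3,5,6}:  v_{3} + v_{5} + v_{6} = v_{0}  ⟹  sig = [3:1]

Hence PRS(X_Σ) =
{ [2:],  [2:1] ×3,  [2:2] ×2,  [3:],  [3:1] ×2 }


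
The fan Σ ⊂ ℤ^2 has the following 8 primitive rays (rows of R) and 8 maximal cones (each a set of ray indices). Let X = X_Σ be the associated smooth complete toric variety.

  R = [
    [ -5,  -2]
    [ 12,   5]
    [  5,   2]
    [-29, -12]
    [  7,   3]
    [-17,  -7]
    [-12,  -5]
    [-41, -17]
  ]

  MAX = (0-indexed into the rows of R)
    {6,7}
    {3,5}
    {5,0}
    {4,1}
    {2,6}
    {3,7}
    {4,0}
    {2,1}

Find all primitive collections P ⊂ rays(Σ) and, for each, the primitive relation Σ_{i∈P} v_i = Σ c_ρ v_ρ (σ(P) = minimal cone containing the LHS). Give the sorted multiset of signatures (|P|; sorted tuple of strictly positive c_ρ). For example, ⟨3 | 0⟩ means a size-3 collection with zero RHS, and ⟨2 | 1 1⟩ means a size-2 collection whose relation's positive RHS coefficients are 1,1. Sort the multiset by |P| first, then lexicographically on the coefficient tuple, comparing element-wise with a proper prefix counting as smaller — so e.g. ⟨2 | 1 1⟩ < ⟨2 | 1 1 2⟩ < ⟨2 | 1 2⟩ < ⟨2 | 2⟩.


|primitive collections| = 20. Relations:

  {0,2}:  v_{0} + v_{2} = 0  ⟹  sig = ⟨2 | 0⟩
  {1,6}:  v_{1} + v_{6} = 0  ⟹  sig = ⟨2 | 0⟩
  {0,1}:  v_{0} + v_{1} = v_{4}  ⟹  sig = ⟨2 | 1⟩
  {0,6}:  v_{0} + v_{6} = v_{5}  ⟹  sig = ⟨2 | 1⟩
  {1,3}:  v_{1} + v_{3} = v_{5}  ⟹  sig = ⟨2 | 1⟩
  {1,5}:  v_{1} + v_{5} = v_{0}  ⟹  sig = ⟨2 | 1⟩
  {1,7}:  v_{1} + v_{7} = v_{3}  ⟹  sig = ⟨2 | 1⟩
  {2,4}:  v_{2} + v_{4} = v_{1}  ⟹  sig = ⟨2 | 1⟩
  {2,5}:  v_{2} + v_{5} = v_{6}  ⟹  sig = ⟨2 | 1⟩
  {3,6}:  v_{3} + v_{6} = v_{7}  ⟹  sig = ⟨2 | 1⟩
  {4,6}:  v_{4} + v_{6} = v_{0}  ⟹  sig = ⟨2 | 1⟩
  {5,6}:  v_{5} + v_{6} = v_{3}  ⟹  sig = ⟨2 | 1⟩
  {0,7}:  v_{0} + v_{7} = v_{3} + v_{5}  ⟹  sig = ⟨2 | 1 1⟩
  {3,4}:  v_{3} + v_{4} = v_{0} + v_{5}  ⟹  sig = ⟨2 | 1 1⟩
  {0,3}:  v_{0} + v_{3} = 2·v_{5}  ⟹  sig = ⟨2 | 2⟩
  {2,3}:  v_{2} + v_{3} = 2·v_{6}  ⟹  sig = ⟨2 | 2⟩
  {4,5}:  v_{4} + v_{5} = 2·v_{0}  ⟹  sig = ⟨2 | 2⟩
  {4,7}:  v_{4} + v_{7} = 2·v_{5}  ⟹  sig = ⟨2 | 2⟩
  {5,7}:  v_{5} + v_{7} = 2·v_{3}  ⟹  sig = ⟨2 | 2⟩
  {2,7}:  v_{2} + v_{7} = 3·v_{6}  ⟹  sig = ⟨2 | 3⟩

Signatures (|P|; sorted positive RHS coefficients), sorted:
    ⟨2 | 0⟩
    ⟨2 | 0⟩
    ⟨2 | 1⟩
    ⟨2 | 1⟩
    ⟨2 | 1⟩
    ⟨2 | 1⟩
    ⟨2 | 1⟩
    ⟨2 | 1⟩
    ⟨2 | 1⟩
    ⟨2 | 1⟩
    ⟨2 | 1⟩
    ⟨2 | 1⟩
    ⟨2 | 1 1⟩
    ⟨2 | 1 1⟩
    ⟨2 | 2⟩
    ⟨2 | 2⟩
    ⟨2 | 2⟩
    ⟨2 | 2⟩
    ⟨2 | 2⟩
    ⟨2 | 3⟩


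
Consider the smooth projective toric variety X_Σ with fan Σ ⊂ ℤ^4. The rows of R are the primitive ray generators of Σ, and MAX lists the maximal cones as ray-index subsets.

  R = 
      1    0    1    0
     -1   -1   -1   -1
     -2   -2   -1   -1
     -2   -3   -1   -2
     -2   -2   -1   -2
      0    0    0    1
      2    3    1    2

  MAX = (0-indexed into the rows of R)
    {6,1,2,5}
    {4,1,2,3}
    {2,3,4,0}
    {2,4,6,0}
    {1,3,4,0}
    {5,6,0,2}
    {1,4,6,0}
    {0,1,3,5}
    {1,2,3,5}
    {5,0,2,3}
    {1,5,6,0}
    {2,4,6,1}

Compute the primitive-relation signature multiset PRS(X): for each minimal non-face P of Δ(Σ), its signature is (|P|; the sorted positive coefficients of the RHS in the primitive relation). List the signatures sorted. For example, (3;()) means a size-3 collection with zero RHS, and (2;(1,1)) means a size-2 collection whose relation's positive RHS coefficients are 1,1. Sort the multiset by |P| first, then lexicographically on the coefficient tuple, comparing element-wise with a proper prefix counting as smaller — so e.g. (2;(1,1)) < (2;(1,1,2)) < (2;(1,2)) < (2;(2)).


3 minimal non-faces of Δ(Σ) (on 7 rays):

  P = {3,6}:  v_{3} + v_{6} = 0  so sig = (2;())
  P = {4,5}:  v_{4} + v_{5} = v_{2}  so sig = (2;(1))
  P = {0,1,2}:  v_{0} + v_{1} + v_{2} = v_{3}  so sig = (3;(1))

Signatures (|P|; sorted positive RHS coefficients), sorted:
{ (2;()),  (2;(1)),  (3;(1)) }


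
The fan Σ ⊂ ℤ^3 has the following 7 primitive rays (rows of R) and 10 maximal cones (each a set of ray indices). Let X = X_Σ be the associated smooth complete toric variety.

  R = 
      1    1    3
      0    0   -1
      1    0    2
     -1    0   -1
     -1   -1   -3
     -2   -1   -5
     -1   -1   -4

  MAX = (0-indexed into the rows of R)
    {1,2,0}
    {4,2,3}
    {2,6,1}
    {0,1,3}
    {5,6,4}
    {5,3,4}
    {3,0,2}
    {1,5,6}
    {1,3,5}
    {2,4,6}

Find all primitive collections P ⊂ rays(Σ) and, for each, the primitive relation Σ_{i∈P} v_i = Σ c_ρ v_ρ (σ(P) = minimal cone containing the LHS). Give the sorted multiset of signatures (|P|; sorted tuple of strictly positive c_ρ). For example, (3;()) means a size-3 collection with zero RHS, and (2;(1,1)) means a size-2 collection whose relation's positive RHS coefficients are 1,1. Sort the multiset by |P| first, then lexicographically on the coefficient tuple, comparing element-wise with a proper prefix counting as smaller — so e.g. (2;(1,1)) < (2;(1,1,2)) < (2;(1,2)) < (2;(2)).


Primitive collections (7):

  P = {0,4}:  v_{0} + v_{4} = 0  ⇒ sig = (2;())
  P = {0,6}:  v_{0} + v_{6} = v_{1}  ⇒ sig = (2;(1))
  P = {1,4}:  v_{1} + v_{4} = v_{6}  ⇒ sig = (2;(1))
  P = {2,5}:  v_{2} + v_{5} = v_{4}  ⇒ sig = (2;(1))
  P = {3,6}:  v_{3} + v_{6} = v_{5}  ⇒ sig = (2;(1))
  P = {0,5}:  v_{0} + v_{5} = v_{1} + v_{3}  ⇒ sig = (2;(1,1))
  P = {1,2,3}:  v_{1} + v_{2} + v_{3} = 0  ⇒ sig = (3;())

Signatures (|P|; sorted positive RHS coefficients), sorted:
{ (2;()),  (2;(1)) ×4,  (2;(1,1)),  (3;()) }


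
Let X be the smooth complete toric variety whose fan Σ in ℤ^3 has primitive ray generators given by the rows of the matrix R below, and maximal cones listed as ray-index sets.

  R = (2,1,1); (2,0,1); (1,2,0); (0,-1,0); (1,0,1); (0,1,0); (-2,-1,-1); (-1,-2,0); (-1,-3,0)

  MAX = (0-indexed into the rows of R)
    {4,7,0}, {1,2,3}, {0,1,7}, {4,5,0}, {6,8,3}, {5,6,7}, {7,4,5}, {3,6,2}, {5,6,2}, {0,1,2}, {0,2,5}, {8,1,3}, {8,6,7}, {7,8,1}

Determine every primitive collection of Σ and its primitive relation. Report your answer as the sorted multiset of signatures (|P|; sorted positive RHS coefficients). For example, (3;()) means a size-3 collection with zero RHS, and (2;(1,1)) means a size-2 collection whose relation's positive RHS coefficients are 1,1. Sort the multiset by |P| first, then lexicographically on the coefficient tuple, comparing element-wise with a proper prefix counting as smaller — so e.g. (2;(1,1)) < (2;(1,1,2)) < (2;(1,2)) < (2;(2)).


|primitive collections| = 16. Relations:

  P = {0,6}:  v_{0} + v_{6} = 0 — sig = (2;())
  P = {2,7}:  v_{2} + v_{7} = 0 — sig = (2;())
  P = {3,5}:  v_{3} + v_{5} = 0 — sig = (2;())
  P = {0,3}:  v_{0} + v_{3} = v_{1} — sig = (2;(1))
  P = {1,5}:  v_{1} + v_{5} = v_{0} — sig = (2;(1))
  P = {1,6}:  v_{1} + v_{6} = v_{3} — sig = (2;(1))
  P = {2,8}:  v_{2} + v_{8} = v_{3} — sig = (2;(1))
  P = {3,7}:  v_{3} + v_{7} = v_{8} — sig = (2;(1))
  P = {5,8}:  v_{5} + v_{8} = v_{7} — sig = (2;(1))
  P = {0,8}:  v_{0} + v_{8} = v_{1} + v_{7} — sig = (2;(1,1))
  P = {2,4}:  v_{2} + v_{4} = v_{0} + v_{5} — sig = (2;(1,1))
  P = {3,4}:  v_{3} + v_{4} = v_{0} + v_{7} — sig = (2;(1,1))
  P = {4,6}:  v_{4} + v_{6} = v_{5} + v_{7} — sig = (2;(1,1))
  P = {1,4}:  v_{1} + v_{4} = 2·v_{0} + v_{7} — sig = (2;(1,2))
  P = {4,8}:  v_{4} + v_{8} = v_{0} + 2·v_{7} — sig = (2;(1,2))
  P = {0,5,7}:  v_{0} + v_{5} + v_{7} = v_{4} — sig = (3;(1))

so the primitive-relation signature multiset is
[(2;()), (2;()), (2;()), (2;(1)), (2;(1)), (2;(1)), (2;(1)), (2;(1)), (2;(1)), (2;(1,1)), (2;(1,1)), (2;(1,1)), (2;(1,1)), (2;(1,2)), (2;(1,2)), (3;(1))]


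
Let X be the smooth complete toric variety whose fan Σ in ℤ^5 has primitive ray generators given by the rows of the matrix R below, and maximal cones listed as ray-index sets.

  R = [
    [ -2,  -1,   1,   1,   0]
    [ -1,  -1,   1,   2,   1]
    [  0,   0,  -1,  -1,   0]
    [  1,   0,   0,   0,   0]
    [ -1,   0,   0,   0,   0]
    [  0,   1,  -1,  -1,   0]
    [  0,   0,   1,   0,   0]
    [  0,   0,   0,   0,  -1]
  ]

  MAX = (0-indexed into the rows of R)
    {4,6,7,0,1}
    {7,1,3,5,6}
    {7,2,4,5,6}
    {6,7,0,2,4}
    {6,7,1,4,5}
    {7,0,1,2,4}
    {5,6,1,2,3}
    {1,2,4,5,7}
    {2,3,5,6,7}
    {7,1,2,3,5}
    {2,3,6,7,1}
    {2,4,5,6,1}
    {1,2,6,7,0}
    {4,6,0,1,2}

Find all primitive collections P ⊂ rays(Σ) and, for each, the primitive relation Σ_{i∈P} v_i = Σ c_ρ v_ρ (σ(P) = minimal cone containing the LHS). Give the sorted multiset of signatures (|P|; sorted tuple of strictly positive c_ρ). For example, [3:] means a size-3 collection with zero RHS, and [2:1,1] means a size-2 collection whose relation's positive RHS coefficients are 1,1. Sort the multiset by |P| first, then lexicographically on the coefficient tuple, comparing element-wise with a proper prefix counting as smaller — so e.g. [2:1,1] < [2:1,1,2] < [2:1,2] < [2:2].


Primitive collections (5):

  {3,4}:  v_{3} + v_{4} = 0  →  sig = [2:]
  {0,3}:  v_{0} + v_{3} = v_{1} + v_{2} + v_{6} + v_{7}  →  sig = [2:1,1,1,1]
  {0,5}:  v_{0} + v_{5} = 2·v_{4}  →  sig = [2:2]
  {1,2,4,6,7}:  v_{1} + v_{2} + v_{4} + v_{6} + v_{7} = v_{0}  →  sig = [5:1]
  {1,2,5,6,7}:  v_{1} + v_{2} + v_{5} + v_{6} + v_{7} = v_{4}  →  sig = [5:1]

Sorted signature multiset PRS(X):
{ [2:],  [2:1,1,1,1],  [2:2],  [5:1] ×2 }


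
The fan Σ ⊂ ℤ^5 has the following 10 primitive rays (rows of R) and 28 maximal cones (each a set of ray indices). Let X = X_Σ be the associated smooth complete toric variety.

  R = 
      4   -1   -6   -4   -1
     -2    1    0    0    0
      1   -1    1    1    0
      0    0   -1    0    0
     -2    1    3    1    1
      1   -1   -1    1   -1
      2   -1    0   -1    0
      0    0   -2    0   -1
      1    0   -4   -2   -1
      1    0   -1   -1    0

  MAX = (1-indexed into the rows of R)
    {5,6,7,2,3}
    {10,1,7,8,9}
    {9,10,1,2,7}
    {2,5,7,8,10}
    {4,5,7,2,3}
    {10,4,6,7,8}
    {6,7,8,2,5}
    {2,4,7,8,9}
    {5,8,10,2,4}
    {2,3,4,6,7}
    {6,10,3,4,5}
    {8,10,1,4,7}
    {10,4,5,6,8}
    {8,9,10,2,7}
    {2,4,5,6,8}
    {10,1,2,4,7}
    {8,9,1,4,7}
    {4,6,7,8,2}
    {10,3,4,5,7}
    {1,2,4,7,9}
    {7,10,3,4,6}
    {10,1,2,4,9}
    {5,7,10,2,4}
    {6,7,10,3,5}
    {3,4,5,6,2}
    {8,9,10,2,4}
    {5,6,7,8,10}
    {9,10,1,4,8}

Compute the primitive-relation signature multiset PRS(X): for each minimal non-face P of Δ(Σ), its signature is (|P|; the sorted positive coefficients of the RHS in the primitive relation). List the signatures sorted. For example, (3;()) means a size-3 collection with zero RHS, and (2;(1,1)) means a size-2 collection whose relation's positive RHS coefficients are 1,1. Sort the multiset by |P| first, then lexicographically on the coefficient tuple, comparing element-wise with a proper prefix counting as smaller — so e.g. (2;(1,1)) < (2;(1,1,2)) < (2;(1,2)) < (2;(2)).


14 collections generate NE(X_Σ); each relation:

  {3,8}:  v_{3} + v_{8} = v_{6}  ⇒ sig = (2;(1))
  {5,9}:  v_{5} + v_{9} = v_{2} + v_{10}  ⇒ sig = (2;(1,1))
  {3,9}:  v_{3} + v_{9} = v_{4} + v_{7} + v_{8}  ⇒ sig = (2;(1,1,1))
  {1,5}:  v_{1} + v_{5} = v_{2} + v_{4} + v_{7} + 2·v_{10}  ⇒ sig = (2;(1,1,1,2))
  {6,9}:  v_{6} + v_{9} = v_{4} + v_{7} + 2·v_{8}  ⇒ sig = (2;(1,1,2))
  {1,3}:  v_{1} + v_{3} = 2·v_{4} + 2·v_{7} + v_{8} + v_{10}  ⇒ sig = (2;(1,1,2,2))
  {1,6}:  v_{1} + v_{6} = 2·v_{4} + 2·v_{7} + 2·v_{8} + v_{10}  ⇒ sig = (2;(1,2,2,2))
  {2,3,10}:  v_{2} + v_{3} + v_{10} = 0  ⇒ sig = (3;())
  {2,6,10}:  v_{2} + v_{6} + v_{10} = v_{8}  ⇒ sig = (3;(1))
  {1,2,8}:  v_{1} + v_{2} + v_{8} = 2·v_{9}  ⇒ sig = (3;(2))
  {4,5,7,8}:  v_{4} + v_{5} + v_{7} + v_{8} = 0  ⇒ sig = (4;())
  {4,5,6,7}:  v_{4} + v_{5} + v_{6} + v_{7} = v_{3}  ⇒ sig = (4;(1))
  {4,7,9,10}:  v_{4} + v_{7} + v_{9} + v_{10} = v_{1}  ⇒ sig = (4;(1))
  {2,4,7,8,10}:  v_{2} + v_{4} + v_{7} + v_{8} + v_{10} = v_{9}  ⇒ sig = (5;(1))

Sorted signature multiset PRS(X):
{ (2;(1)),  (2;(1,1)),  (2;(1,1,1)),  (2;(1,1,1,2)),  (2;(1,1,2)),  (2;(1,1,2,2)),  (2;(1,2,2,2)),  (3;()),  (3;(1)),  (3;(2)),  (4;()),  (4;(1)) ×2,  (5;(1)) }


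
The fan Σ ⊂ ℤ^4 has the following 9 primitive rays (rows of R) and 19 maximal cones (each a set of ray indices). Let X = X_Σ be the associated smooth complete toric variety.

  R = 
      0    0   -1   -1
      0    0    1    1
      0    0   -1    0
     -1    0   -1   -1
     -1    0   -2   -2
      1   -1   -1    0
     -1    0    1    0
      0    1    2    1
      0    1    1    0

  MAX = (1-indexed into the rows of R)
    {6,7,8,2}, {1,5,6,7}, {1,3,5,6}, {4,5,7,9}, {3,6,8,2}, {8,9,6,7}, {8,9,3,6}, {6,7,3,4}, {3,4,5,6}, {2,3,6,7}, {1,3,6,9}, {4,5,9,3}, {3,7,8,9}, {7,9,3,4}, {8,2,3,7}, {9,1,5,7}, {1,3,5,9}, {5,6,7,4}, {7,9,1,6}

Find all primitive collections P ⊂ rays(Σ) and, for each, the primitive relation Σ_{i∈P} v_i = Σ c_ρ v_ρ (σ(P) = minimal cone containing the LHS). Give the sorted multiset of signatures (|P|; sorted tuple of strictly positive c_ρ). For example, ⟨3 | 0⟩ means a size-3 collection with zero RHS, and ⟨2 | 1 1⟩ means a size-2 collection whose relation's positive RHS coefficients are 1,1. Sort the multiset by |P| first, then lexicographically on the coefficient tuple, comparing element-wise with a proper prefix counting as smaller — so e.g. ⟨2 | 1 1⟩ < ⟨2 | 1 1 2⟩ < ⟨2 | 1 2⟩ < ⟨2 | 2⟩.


The 14 primitive collections of Σ (r=9, n=4):

  • {1,2}:  v_{1} + v_{2} = 0  →  sig = ⟨2 | 0⟩
  • {1,4}:  v_{1} + v_{4} = v_{5}  →  sig = ⟨2 | 1⟩
  • {1,8}:  v_{1} + v_{8} = v_{9}  →  sig = ⟨2 | 1⟩
  • {2,5}:  v_{2} + v_{5} = v_{4}  →  sig = ⟨2 | 1⟩
  • {2,9}:  v_{2} + v_{9} = v_{8}  →  sig = ⟨2 | 1⟩
  • {2,4}:  v_{2} + v_{4} = v_{3} + v_{7}  →  sig = ⟨2 | 1 1⟩
  • {5,8}:  v_{5} + v_{8} = v_{4} + v_{9}  →  sig = ⟨2 | 1 1⟩
  • {4,8}:  v_{4} + v_{8} = v_{3} + v_{7} + v_{9}  →  sig = ⟨2 | 1 1 1⟩
  • {1,3,7}:  v_{1} + v_{3} + v_{7} = v_{4}  →  sig = ⟨3 | 1⟩
  • {4,6,9}:  v_{4} + v_{6} + v_{9} = v_{1}  →  sig = ⟨3 | 1⟩
  • {3,5,7}:  v_{3} + v_{5} + v_{7} = 2·v_{4}  →  sig = ⟨3 | 2⟩
  • {5,6,9}:  v_{5} + v_{6} + v_{9} = 2·v_{1}  →  sig = ⟨3 | 2⟩
  • {3,6,7,9}:  v_{3} + v_{6} + v_{7} + v_{9} = 0  →  sig = ⟨4 | 0⟩
  • {3,6,7,8}:  v_{3} + v_{6} + v_{7} + v_{8} = v_{2}  →  sig = ⟨4 | 1⟩

Sorted signature multiset PRS(X):
    ⟨2 | 0⟩
    ⟨2 | 1⟩
    ⟨2 | 1⟩
    ⟨2 | 1⟩
    ⟨2 | 1⟩
    ⟨2 | 1 1⟩
    ⟨2 | 1 1⟩
    ⟨2 | 1 1 1⟩
    ⟨3 | 1⟩
    ⟨3 | 1⟩
    ⟨3 | 2⟩
    ⟨3 | 2⟩
    ⟨4 | 0⟩
    ⟨4 | 1⟩


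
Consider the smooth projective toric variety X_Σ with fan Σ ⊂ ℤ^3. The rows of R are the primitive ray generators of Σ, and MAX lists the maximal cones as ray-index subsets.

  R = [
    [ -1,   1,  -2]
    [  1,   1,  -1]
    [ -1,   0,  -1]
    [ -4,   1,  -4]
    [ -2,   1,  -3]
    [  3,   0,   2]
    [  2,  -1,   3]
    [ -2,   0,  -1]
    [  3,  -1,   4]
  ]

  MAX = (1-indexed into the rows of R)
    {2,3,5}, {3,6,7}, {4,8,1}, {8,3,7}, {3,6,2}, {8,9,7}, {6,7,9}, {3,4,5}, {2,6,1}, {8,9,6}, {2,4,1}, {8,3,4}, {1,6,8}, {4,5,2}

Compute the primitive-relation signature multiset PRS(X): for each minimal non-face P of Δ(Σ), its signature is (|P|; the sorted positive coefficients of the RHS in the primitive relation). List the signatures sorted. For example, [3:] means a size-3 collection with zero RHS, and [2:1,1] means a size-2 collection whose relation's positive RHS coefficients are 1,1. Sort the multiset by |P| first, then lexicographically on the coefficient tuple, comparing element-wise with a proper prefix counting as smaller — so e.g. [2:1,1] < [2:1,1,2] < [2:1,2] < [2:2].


Minimal non-faces — 18 found among 9 rays, 14 max cones:

  • {5,7}:  v_{5} + v_{7} = 0  ⇒ sig = [2:]
  • {1,3}:  v_{1} + v_{3} = v_{5}  ⇒ sig = [2:1]
  • {2,7}:  v_{2} + v_{7} = v_{6}  ⇒ sig = [2:1]
  • {2,8}:  v_{2} + v_{8} = v_{1}  ⇒ sig = [2:1]
  • {3,9}:  v_{3} + v_{9} = v_{7}  ⇒ sig = [2:1]
  • {4,6}:  v_{4} + v_{6} = v_{1}  ⇒ sig = [2:1]
  • {4,7}:  v_{4} + v_{7} = v_{8}  ⇒ sig = [2:1]
  • {5,6}:  v_{5} + v_{6} = v_{2}  ⇒ sig = [2:1]
  • {5,8}:  v_{5} + v_{8} = v_{4}  ⇒ sig = [2:1]
  • {1,5}:  v_{1} + v_{5} = v_{2} + v_{4}  ⇒ sig = [2:1,1]
  • {1,7}:  v_{1} + v_{7} = v_{6} + v_{8}  ⇒ sig = [2:1,1]
  • {5,9}:  v_{5} + v_{9} = v_{6} + v_{8}  ⇒ sig = [2:1,1]
  • {2,9}:  v_{2} + v_{9} = 2·v_{6} + v_{8}  ⇒ sig = [2:1,2]
  • {4,9}:  v_{4} + v_{9} = v_{6} + 2·v_{8}  ⇒ sig = [2:1,2]
  • {1,9}:  v_{1} + v_{9} = 2·v_{6} + 2·v_{8}  ⇒ sig = [2:2,2]
  • {3,6,8}:  v_{3} + v_{6} + v_{8} = 0  ⇒ sig = [3:]
  • {6,7,8}:  v_{6} + v_{7} + v_{8} = v_{9}  ⇒ sig = [3:1]
  • {2,3,4}:  v_{2} + v_{3} + v_{4} = 2·v_{5}  ⇒ sig = [3:2]

Signatures (|P|; sorted positive RHS coefficients), sorted:
    [2:]
    [2:1]
    [2:1]
    [2:1]
    [2:1]
    [2:1]
    [2:1]
    [2:1]
    [2:1]
    [2:1,1]
    [2:1,1]
    [2:1,1]
    [2:1,2]
    [2:1,2]
    [2:2,2]
    [3:]
    [3:1]
    [3:2]


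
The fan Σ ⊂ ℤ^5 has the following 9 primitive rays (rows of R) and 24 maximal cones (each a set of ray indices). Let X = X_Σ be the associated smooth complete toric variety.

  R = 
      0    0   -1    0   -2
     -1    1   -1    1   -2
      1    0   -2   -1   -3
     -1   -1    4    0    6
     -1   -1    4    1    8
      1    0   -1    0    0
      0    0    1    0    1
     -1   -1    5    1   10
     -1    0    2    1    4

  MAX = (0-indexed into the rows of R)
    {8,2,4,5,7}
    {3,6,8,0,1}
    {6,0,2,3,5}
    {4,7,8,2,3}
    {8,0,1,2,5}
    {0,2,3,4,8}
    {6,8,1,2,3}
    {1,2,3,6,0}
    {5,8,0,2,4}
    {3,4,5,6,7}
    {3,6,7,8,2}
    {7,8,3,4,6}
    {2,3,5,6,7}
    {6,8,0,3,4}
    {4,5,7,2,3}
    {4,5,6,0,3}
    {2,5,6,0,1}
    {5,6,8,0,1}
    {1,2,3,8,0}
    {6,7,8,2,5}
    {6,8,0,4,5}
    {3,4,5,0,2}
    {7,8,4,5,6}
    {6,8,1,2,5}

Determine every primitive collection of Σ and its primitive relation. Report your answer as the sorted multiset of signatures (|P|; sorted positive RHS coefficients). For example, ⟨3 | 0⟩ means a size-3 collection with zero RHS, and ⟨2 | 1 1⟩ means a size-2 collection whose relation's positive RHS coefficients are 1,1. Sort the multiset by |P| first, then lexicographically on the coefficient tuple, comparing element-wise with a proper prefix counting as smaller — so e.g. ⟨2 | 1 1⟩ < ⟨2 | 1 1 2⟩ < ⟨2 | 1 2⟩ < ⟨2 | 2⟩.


7 minimal non-faces of Δ(Σ) (on 9 rays):

  P={0,7}:  v_{0} + v_{7} = v_{4} ; sig = ⟨2 | 1⟩
  P={1,4}:  v_{1} + v_{4} = v_{0} + 2·v_{8} ; sig = ⟨2 | 1 2⟩
  P={1,7}:  v_{1} + v_{7} = 2·v_{8} ; sig = ⟨2 | 2⟩
  P={1,3,5}:  v_{1} + v_{3} + v_{5} = v_{8} ; sig = ⟨3 | 1⟩
  P={3,5,8}:  v_{3} + v_{5} + v_{8} = v_{7} ; sig = ⟨3 | 1⟩
  P={2,4,6}:  v_{2} + v_{4} + v_{6} = v_{3} + v_{5} ; sig = ⟨3 | 1 1⟩
  P={0,2,6,8}:  v_{0} + v_{2} + v_{6} + v_{8} = 0 ; sig = ⟨4 | 0⟩

Sorted signature multiset PRS(X):
{ ⟨2 | 1⟩,  ⟨2 | 1 2⟩,  ⟨2 | 2⟩,  ⟨3 | 1⟩ ×2,  ⟨3 | 1 1⟩,  ⟨4 | 0⟩ }


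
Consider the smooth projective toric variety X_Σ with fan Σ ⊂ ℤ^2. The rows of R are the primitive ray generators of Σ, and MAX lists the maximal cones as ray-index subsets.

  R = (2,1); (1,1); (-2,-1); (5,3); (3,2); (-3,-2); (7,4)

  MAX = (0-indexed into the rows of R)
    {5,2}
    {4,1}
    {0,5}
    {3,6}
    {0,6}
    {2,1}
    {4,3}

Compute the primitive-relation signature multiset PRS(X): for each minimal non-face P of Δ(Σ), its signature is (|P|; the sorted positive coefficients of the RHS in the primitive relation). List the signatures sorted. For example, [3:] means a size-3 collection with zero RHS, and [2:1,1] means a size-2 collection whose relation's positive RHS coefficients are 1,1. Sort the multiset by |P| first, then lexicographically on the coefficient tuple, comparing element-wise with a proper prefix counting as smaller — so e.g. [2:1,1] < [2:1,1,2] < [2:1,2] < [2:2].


Primitive collections (14):

  P = {0,2}:  v_{0} + v_{2} = 0  ⟹  sig = [2:]
  P = {4,5}:  v_{4} + v_{5} = 0  ⟹  sig = [2:]
  P = {0,1}:  v_{0} + v_{1} = v_{4}  ⟹  sig = [2:1]
  P = {0,3}:  v_{0} + v_{3} = v_{6}  ⟹  sig = [2:1]
  P = {0,4}:  v_{0} + v_{4} = v_{3}  ⟹  sig = [2:1]
  P = {1,5}:  v_{1} + v_{5} = v_{2}  ⟹  sig = [2:1]
  P = {2,3}:  v_{2} + v_{3} = v_{4}  ⟹  sig = [2:1]
  P = {2,4}:  v_{2} + v_{4} = v_{1}  ⟹  sig = [2:1]
  P = {2,6}:  v_{2} + v_{6} = v_{3}  ⟹  sig = [2:1]
  P = {3,5}:  v_{3} + v_{5} = v_{0}  ⟹  sig = [2:1]
  P = {1,6}:  v_{1} + v_{6} = v_{3} + v_{4}  ⟹  sig = [2:1,1]
  P = {1,3}:  v_{1} + v_{3} = 2·v_{4}  ⟹  sig = [2:2]
  P = {4,6}:  v_{4} + v_{6} = 2·v_{3}  ⟹  sig = [2:2]
  P = {5,6}:  v_{5} + v_{6} = 2·v_{0}  ⟹  sig = [2:2]

Sorted signature multiset PRS(X):
    |P|=2: 14 collections, coeffs (), (), (1), (1), (1), (1), (1), (1), (1), (1), (1,1), (2), (2), (2)


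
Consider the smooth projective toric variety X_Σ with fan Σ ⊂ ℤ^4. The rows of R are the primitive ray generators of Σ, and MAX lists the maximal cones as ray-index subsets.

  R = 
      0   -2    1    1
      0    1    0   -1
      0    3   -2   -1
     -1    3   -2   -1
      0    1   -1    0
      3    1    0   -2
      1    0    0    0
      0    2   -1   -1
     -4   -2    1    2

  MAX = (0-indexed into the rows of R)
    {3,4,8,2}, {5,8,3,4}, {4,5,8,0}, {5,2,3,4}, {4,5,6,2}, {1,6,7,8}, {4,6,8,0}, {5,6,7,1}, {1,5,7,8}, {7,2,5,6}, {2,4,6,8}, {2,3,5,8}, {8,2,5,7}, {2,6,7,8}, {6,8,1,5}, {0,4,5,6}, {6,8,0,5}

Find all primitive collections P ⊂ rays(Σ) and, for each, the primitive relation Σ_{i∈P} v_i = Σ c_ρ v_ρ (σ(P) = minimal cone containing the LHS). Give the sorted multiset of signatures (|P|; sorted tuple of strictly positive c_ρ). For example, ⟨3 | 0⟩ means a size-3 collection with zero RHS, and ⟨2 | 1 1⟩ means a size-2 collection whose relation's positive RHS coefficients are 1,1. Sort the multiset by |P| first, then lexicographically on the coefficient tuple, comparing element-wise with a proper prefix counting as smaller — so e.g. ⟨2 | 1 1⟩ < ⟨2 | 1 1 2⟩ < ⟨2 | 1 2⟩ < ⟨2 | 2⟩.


Primitive collections (14):

  P = {0,7}:  v_{0} + v_{7} = 0 — sig = ⟨2 | 0⟩
  P = {0,2}:  v_{0} + v_{2} = v_{4} — sig = ⟨2 | 1⟩
  P = {1,4}:  v_{1} + v_{4} = v_{7} — sig = ⟨2 | 1⟩
  P = {3,6}:  v_{3} + v_{6} = v_{2} — sig = ⟨2 | 1⟩
  P = {4,7}:  v_{4} + v_{7} = v_{2} — sig = ⟨2 | 1⟩
  P = {0,1}:  v_{0} + v_{1} = v_{5} + v_{6} + v_{8} — sig = ⟨2 | 1 1 1⟩
  P = {1,3}:  v_{1} + v_{3} = v_{2} + v_{5} + v_{7} + v_{8} — sig = ⟨2 | 1 1 1 1⟩
  P = {0,3}:  v_{0} + v_{3} = 2·v_{4} + v_{5} + v_{8} — sig = ⟨2 | 1 1 2⟩
  P = {3,7}:  v_{3} + v_{7} = 2·v_{2} + v_{5} + v_{8} — sig = ⟨2 | 1 1 2⟩
  P = {1,2}:  v_{1} + v_{2} = 2·v_{7} — sig = ⟨2 | 2⟩
  P = {4,5,6,8}:  v_{4} + v_{5} + v_{6} + v_{8} = 0 — sig = ⟨4 | 0⟩
  P = {2,4,5,8}:  v_{2} + v_{4} + v_{5} + v_{8} = v_{3} — sig = ⟨4 | 1⟩
  P = {2,5,6,8}:  v_{2} + v_{5} + v_{6} + v_{8} = v_{7} — sig = ⟨4 | 1⟩
  P = {5,6,7,8}:  v_{5} + v_{6} + v_{7} + v_{8} = v_{1} — sig = ⟨4 | 1⟩

Hence PRS(X_Σ) =
[⟨2 | 0⟩, ⟨2 | 1⟩, ⟨2 | 1⟩, ⟨2 | 1⟩, ⟨2 | 1⟩, ⟨2 | 1 1 1⟩, ⟨2 | 1 1 1 1⟩, ⟨2 | 1 1 2⟩, ⟨2 | 1 1 2⟩, ⟨2 | 2⟩, ⟨4 | 0⟩, ⟨4 | 1⟩, ⟨4 | 1⟩, ⟨4 | 1⟩]


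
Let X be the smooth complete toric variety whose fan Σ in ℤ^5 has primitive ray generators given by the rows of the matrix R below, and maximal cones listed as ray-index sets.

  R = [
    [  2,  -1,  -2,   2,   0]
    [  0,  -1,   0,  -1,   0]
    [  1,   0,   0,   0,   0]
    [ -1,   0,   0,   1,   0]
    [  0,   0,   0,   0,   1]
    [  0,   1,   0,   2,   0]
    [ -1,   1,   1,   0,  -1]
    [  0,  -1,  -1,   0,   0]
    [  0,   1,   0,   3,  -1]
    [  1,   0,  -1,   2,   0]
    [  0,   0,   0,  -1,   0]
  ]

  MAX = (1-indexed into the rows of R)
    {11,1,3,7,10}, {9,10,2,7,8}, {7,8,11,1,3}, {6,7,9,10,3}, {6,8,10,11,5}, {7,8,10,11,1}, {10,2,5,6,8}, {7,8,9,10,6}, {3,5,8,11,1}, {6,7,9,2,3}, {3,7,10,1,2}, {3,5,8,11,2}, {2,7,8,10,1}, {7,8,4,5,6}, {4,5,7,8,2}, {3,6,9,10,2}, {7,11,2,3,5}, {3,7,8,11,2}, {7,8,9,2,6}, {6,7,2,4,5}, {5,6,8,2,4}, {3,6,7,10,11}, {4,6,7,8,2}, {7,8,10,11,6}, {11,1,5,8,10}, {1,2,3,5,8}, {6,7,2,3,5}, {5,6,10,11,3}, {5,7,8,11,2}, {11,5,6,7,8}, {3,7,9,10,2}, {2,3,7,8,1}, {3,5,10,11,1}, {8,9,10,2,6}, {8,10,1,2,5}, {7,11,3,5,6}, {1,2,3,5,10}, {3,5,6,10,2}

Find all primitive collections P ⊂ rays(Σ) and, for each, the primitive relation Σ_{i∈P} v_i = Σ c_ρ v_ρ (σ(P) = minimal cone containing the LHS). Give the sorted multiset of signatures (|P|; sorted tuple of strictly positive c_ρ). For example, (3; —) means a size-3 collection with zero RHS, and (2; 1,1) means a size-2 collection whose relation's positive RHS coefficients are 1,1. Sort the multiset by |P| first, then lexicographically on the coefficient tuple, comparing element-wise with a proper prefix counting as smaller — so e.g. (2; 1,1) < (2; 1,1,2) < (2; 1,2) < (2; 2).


Minimal non-faces — 20 found among 11 rays, 38 max cones:

  P = {3,4}:  v_{3} + v_{4} = v_{2} + v_{6}  →  sig = (2; 1,1)
  P = {9,11}:  v_{9} + v_{11} = v_{7} + v_{10}  →  sig = (2; 1,1)
  P = {4,11}:  v_{4} + v_{11} = v_{5} + v_{7} + v_{8}  →  sig = (2; 1,1,1)
  P = {1,4}:  v_{1} + v_{4} = v_{2} + v_{6} + v_{8} + v_{10}  →  sig = (2; 1,1,1,1)
  P = {4,10}:  v_{4} + v_{10} = v_{2} + 2·v_{6} + v_{8}  →  sig = (2; 1,1,2)
  P = {4,9}:  v_{4} + v_{9} = 2·v_{2} + 3·v_{6} + v_{7} + v_{8}  →  sig = (2; 1,1,2,3)
  P = {1,9}:  v_{1} + v_{9} = v_{2} + v_{7} + 3·v_{10}  →  sig = (2; 1,1,3)
  P = {5,9}:  v_{5} + v_{9} = v_{2} + 2·v_{6}  →  sig = (2; 1,2)
  P = {1,6}:  v_{1} + v_{6} = 2·v_{10}  →  sig = (2; 2)
  P = {2,6,11}:  v_{2} + v_{6} + v_{11} = 0  →  sig = (3; —)
  P = {1,5,7}:  v_{1} + v_{5} + v_{7} = v_{10}  →  sig = (3; 1)
  P = {3,6,8}:  v_{3} + v_{6} + v_{8} = v_{10}  →  sig = (3; 1)
  P = {3,8,10}:  v_{3} + v_{8} + v_{10} = v_{1}  →  sig = (3; 1)
  P = {5,7,10}:  v_{5} + v_{7} + v_{10} = v_{6}  →  sig = (3; 1)
  P = {2,10,11}:  v_{2} + v_{10} + v_{11} = v_{3} + v_{8}  →  sig = (3; 1,1)
  P = {3,8,9}:  v_{3} + v_{8} + v_{9} = v_{2} + v_{7} + 2·v_{10}  →  sig = (3; 1,1,2)
  P = {1,2,11}:  v_{1} + v_{2} + v_{11} = 2·v_{3} + 2·v_{8}  →  sig = (3; 2,2)
  P = {3,5,7,8}:  v_{3} + v_{5} + v_{7} + v_{8} = 0  →  sig = (4; —)
  P = {2,6,7,10}:  v_{2} + v_{6} + v_{7} + v_{10} = v_{9}  →  sig = (4; 1)
  P = {2,5,6,7,8}:  v_{2} + v_{5} + v_{6} + v_{7} + v_{8} = v_{4}  →  sig = (5; 1)

Hence PRS(X_Σ) =
{ (2; 1,1) ×2,  (2; 1,1,1),  (2; 1,1,1,1),  (2; 1,1,2),  (2; 1,1,2,3),  (2; 1,1,3),  (2; 1,2),  (2; 2),  (3; —),  (3; 1) ×4,  (3; 1,1),  (3; 1,1,2),  (3; 2,2),  (4; —),  (4; 1),  (5; 1) }
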